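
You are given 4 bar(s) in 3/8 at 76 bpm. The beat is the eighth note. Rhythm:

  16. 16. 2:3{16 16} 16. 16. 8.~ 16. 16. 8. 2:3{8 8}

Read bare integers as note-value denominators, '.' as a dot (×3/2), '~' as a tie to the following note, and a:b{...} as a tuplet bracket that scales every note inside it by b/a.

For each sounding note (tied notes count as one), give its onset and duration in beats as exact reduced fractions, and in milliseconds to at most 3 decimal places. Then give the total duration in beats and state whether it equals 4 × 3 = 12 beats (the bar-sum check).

1) 0.0ms=0b +592.105ms=3/4b
2) 592.105ms=3/4b +592.105ms=3/4b
3) 1184.211ms=3/2b +592.105ms=3/4b
4) 1776.316ms=9/4b +592.105ms=3/4b
5) 2368.421ms=3b +592.105ms=3/4b
6) 2960.526ms=15/4b +592.105ms=3/4b
7) 3552.632ms=9/2b +1776.316ms=9/4b
8) 5328.947ms=27/4b +592.105ms=3/4b
9) 5921.053ms=15/2b +1184.211ms=3/2b
10) 7105.263ms=9b +1184.211ms=3/2b
11) 8289.474ms=21/2b +1184.211ms=3/2b
Σ=12b of 12 (76bpm 3/8) — PASS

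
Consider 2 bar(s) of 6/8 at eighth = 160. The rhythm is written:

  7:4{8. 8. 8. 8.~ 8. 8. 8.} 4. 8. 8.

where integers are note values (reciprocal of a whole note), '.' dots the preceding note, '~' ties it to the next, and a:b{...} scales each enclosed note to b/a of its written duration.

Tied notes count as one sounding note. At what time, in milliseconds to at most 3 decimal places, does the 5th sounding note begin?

1. 0.0ms @ 0 + 321.429ms (6/7)
2. 321.429ms @ 6/7 + 321.429ms (6/7)
3. 642.857ms @ 12/7 + 321.429ms (6/7)
4. 964.286ms @ 18/7 + 642.857ms (12/7)
5. 1607.143ms @ 30/7 + 321.429ms (6/7)
6. 1928.571ms @ 36/7 + 321.429ms (6/7)
7. 2250.0ms @ 6 + 1125.0ms (3)
8. 3375.0ms @ 9 + 562.5ms (3/2)
9. 3937.5ms @ 21/2 + 562.5ms (3/2)

note 5 onset = 30/7b = 1607.143ms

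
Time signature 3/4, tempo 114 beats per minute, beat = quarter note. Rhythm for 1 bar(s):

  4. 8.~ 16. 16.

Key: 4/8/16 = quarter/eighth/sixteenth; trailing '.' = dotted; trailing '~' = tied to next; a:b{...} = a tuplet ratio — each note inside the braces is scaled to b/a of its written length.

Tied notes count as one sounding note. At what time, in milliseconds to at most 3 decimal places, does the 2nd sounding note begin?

1. 0.0ms @ 0 + 789.474ms (3/2)
2. 789.474ms @ 3/2 + 592.105ms (9/8)
3. 1381.579ms @ 21/8 + 197.368ms (3/8)

note 2 onset = 3/2b = 789.474ms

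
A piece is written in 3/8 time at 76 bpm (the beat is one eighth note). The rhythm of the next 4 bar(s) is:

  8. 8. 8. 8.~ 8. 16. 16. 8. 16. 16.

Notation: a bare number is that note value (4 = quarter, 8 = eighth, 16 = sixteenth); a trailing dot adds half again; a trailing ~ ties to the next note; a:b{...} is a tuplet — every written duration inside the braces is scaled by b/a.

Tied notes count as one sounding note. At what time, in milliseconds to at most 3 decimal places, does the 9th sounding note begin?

note 9 onset = 45/4b = 8881.579ms

1. 0.0ms @ 0 + 1184.211ms (3/2)
2. 1184.211ms @ 3/2 + 1184.211ms (3/2)
3. 2368.421ms @ 3 + 1184.211ms (3/2)
4. 3552.632ms @ 9/2 + 2368.421ms (3)
5. 5921.053ms @ 15/2 + 592.105ms (3/4)
6. 6513.158ms @ 33/4 + 592.105ms (3/4)
7. 7105.263ms @ 9 + 1184.211ms (3/2)
8. 8289.474ms @ 21/2 + 592.105ms (3/4)
9. 8881.579ms @ 45/4 + 592.105ms (3/4)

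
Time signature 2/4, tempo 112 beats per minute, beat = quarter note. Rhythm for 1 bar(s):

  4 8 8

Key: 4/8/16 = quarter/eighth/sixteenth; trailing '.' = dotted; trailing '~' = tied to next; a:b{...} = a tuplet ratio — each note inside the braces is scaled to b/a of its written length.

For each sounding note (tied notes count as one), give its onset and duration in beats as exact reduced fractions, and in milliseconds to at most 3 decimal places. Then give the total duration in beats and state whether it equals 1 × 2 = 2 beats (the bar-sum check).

1) 0.0ms=0b +535.714ms=1b
2) 535.714ms=1b +267.857ms=1/2b
3) 803.571ms=3/2b +267.857ms=1/2b
Σ=2b of 2 (112bpm 2/4) — PASS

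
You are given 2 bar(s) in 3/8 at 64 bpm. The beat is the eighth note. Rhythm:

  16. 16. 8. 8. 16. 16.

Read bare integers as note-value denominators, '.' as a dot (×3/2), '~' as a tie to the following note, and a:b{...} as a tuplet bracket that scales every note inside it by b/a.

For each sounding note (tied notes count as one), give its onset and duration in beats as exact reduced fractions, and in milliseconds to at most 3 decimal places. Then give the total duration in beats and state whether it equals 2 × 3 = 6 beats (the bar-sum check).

1) 0.0ms=0b +703.125ms=3/4b
2) 703.125ms=3/4b +703.125ms=3/4b
3) 1406.25ms=3/2b +1406.25ms=3/2b
4) 2812.5ms=3b +1406.25ms=3/2b
5) 4218.75ms=9/2b +703.125ms=3/4b
6) 4921.875ms=21/4b +703.125ms=3/4b
Σ=6b of 6 (64bpm 3/8) — PASS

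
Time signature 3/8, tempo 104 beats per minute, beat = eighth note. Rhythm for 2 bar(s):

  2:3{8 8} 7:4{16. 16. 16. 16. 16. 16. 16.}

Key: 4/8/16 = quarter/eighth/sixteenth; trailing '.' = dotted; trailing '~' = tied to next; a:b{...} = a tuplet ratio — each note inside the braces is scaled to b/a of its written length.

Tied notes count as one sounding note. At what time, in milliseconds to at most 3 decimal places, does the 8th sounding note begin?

1. 0.0ms @ 0 + 865.385ms (3/2)
2. 865.385ms @ 3/2 + 865.385ms (3/2)
3. 1730.769ms @ 3 + 247.253ms (3/7)
4. 1978.022ms @ 24/7 + 247.253ms (3/7)
5. 2225.275ms @ 27/7 + 247.253ms (3/7)
6. 2472.527ms @ 30/7 + 247.253ms (3/7)
7. 2719.78ms @ 33/7 + 247.253ms (3/7)
8. 2967.033ms @ 36/7 + 247.253ms (3/7)
9. 3214.286ms @ 39/7 + 247.253ms (3/7)

note 8 onset = 36/7b = 2967.033ms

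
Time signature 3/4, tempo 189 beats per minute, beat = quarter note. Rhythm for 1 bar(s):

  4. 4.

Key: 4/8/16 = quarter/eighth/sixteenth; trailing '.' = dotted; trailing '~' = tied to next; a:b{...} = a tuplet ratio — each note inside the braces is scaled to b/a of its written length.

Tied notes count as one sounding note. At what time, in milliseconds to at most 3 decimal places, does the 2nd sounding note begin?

1. 0.0ms @ 0 + 476.19ms (3/2)
2. 476.19ms @ 3/2 + 476.19ms (3/2)

note 2 onset = 3/2b = 476.19ms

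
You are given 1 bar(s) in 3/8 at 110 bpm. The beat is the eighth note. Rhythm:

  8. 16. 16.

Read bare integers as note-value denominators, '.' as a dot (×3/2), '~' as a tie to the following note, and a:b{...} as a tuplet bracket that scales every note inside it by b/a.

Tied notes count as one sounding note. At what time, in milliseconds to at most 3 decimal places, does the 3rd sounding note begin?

1. 0.0ms @ 0 + 818.182ms (3/2)
2. 818.182ms @ 3/2 + 409.091ms (3/4)
3. 1227.273ms @ 9/4 + 409.091ms (3/4)

note 3 onset = 9/4b = 1227.273ms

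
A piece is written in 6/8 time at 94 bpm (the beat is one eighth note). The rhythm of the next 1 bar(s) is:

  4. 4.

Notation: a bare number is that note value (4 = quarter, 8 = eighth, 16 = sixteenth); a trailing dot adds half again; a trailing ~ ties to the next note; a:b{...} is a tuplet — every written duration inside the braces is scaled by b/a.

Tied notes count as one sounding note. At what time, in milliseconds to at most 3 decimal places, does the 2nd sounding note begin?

1. 0.0ms @ 0 + 1914.894ms (3)
2. 1914.894ms @ 3 + 1914.894ms (3)

note 2 onset = 3b = 1914.894ms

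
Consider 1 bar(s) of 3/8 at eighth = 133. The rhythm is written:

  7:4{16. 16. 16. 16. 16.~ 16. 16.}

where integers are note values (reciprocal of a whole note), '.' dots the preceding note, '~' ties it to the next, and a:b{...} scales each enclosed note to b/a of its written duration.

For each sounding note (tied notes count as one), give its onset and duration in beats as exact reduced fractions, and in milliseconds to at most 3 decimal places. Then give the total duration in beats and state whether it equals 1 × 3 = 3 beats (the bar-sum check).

1) 0.0ms=0b +193.34ms=3/7b
2) 193.34ms=3/7b +193.34ms=3/7b
3) 386.681ms=6/7b +193.34ms=3/7b
4) 580.021ms=9/7b +193.34ms=3/7b
5) 773.362ms=12/7b +386.681ms=6/7b
6) 1160.043ms=18/7b +193.34ms=3/7b
Σ=3b of 3 (133bpm 3/8) — PASS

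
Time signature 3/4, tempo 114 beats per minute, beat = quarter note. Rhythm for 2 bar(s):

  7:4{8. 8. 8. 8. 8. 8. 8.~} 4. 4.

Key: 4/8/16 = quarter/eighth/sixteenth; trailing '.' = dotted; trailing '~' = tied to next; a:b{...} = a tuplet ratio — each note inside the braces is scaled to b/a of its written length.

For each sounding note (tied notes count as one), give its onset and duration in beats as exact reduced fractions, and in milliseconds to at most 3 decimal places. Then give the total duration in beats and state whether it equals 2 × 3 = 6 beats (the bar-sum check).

1) 0.0ms=0b +225.564ms=3/7b
2) 225.564ms=3/7b +225.564ms=3/7b
3) 451.128ms=6/7b +225.564ms=3/7b
4) 676.692ms=9/7b +225.564ms=3/7b
5) 902.256ms=12/7b +225.564ms=3/7b
6) 1127.82ms=15/7b +225.564ms=3/7b
7) 1353.383ms=18/7b +1015.038ms=27/14b
8) 2368.421ms=9/2b +789.474ms=3/2b
Σ=6b of 6 (114bpm 3/4) — PASS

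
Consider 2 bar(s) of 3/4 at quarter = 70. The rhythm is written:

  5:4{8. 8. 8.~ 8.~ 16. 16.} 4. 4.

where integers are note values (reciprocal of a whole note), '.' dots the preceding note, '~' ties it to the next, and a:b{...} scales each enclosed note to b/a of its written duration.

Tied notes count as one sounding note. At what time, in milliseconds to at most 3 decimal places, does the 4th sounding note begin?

note 4 onset = 27/10b = 2314.286ms

1. 0.0ms @ 0 + 514.286ms (3/5)
2. 514.286ms @ 3/5 + 514.286ms (3/5)
3. 1028.571ms @ 6/5 + 1285.714ms (3/2)
4. 2314.286ms @ 27/10 + 257.143ms (3/10)
5. 2571.429ms @ 3 + 1285.714ms (3/2)
6. 3857.143ms @ 9/2 + 1285.714ms (3/2)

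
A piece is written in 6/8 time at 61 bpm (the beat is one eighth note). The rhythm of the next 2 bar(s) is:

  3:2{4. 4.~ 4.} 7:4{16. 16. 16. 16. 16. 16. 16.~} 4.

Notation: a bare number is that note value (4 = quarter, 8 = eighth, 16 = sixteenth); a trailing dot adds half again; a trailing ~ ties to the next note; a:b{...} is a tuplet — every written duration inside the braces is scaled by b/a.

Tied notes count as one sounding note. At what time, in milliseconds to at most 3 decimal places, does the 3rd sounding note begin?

1. 0.0ms @ 0 + 1967.213ms (2)
2. 1967.213ms @ 2 + 3934.426ms (4)
3. 5901.639ms @ 6 + 421.546ms (3/7)
4. 6323.185ms @ 45/7 + 421.546ms (3/7)
5. 6744.731ms @ 48/7 + 421.546ms (3/7)
6. 7166.276ms @ 51/7 + 421.546ms (3/7)
7. 7587.822ms @ 54/7 + 421.546ms (3/7)
8. 8009.368ms @ 57/7 + 421.546ms (3/7)
9. 8430.913ms @ 60/7 + 3372.365ms (24/7)

note 3 onset = 6b = 5901.639ms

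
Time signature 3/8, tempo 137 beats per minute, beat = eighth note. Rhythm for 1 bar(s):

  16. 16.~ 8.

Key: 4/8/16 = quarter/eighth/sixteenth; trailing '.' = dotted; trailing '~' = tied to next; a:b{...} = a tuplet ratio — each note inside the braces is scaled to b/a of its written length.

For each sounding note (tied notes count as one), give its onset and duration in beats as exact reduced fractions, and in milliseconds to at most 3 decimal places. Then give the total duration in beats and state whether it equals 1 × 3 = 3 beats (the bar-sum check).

1) 0.0ms=0b +328.467ms=3/4b
2) 328.467ms=3/4b +985.401ms=9/4b
Σ=3b of 3 (137bpm 3/8) — PASS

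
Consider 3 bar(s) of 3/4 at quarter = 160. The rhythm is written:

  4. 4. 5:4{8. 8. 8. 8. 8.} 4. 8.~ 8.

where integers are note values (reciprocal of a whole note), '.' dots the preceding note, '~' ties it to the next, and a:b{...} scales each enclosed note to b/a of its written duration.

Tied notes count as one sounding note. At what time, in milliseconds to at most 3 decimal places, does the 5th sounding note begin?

1. 0.0ms @ 0 + 562.5ms (3/2)
2. 562.5ms @ 3/2 + 562.5ms (3/2)
3. 1125.0ms @ 3 + 225.0ms (3/5)
4. 1350.0ms @ 18/5 + 225.0ms (3/5)
5. 1575.0ms @ 21/5 + 225.0ms (3/5)
6. 1800.0ms @ 24/5 + 225.0ms (3/5)
7. 2025.0ms @ 27/5 + 225.0ms (3/5)
8. 2250.0ms @ 6 + 562.5ms (3/2)
9. 2812.5ms @ 15/2 + 562.5ms (3/2)

note 5 onset = 21/5b = 1575.0ms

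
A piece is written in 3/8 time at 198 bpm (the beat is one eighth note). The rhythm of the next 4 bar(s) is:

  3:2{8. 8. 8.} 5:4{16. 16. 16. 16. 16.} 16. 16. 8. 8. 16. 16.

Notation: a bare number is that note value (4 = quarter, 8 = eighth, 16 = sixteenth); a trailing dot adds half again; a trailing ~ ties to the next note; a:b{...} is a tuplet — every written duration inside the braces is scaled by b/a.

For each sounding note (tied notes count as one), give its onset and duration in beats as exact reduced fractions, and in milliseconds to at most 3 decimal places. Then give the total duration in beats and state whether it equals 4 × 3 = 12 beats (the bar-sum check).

1) 0.0ms=0b +303.03ms=1b
2) 303.03ms=1b +303.03ms=1b
3) 606.061ms=2b +303.03ms=1b
4) 909.091ms=3b +181.818ms=3/5b
5) 1090.909ms=18/5b +181.818ms=3/5b
6) 1272.727ms=21/5b +181.818ms=3/5b
7) 1454.545ms=24/5b +181.818ms=3/5b
8) 1636.364ms=27/5b +181.818ms=3/5b
9) 1818.182ms=6b +227.273ms=3/4b
10) 2045.455ms=27/4b +227.273ms=3/4b
11) 2272.727ms=15/2b +454.545ms=3/2b
12) 2727.273ms=9b +454.545ms=3/2b
13) 3181.818ms=21/2b +227.273ms=3/4b
14) 3409.091ms=45/4b +227.273ms=3/4b
Σ=12b of 12 (198bpm 3/8) — PASS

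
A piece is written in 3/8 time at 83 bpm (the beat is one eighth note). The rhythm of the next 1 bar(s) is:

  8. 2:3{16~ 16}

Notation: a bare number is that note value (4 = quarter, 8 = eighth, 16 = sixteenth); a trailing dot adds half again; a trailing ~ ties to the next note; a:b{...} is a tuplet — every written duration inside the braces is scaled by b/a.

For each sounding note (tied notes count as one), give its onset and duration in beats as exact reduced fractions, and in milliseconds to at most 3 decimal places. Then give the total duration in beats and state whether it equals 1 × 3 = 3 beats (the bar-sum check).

1) 0.0ms=0b +1084.337ms=3/2b
2) 1084.337ms=3/2b +1084.337ms=3/2b
Σ=3b of 3 (83bpm 3/8) — PASS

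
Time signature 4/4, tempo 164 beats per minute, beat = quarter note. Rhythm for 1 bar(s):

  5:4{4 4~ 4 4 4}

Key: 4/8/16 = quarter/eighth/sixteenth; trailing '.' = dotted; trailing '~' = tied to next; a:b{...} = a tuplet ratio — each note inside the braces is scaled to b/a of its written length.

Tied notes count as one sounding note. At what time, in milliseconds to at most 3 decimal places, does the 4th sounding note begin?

1. 0.0ms @ 0 + 292.683ms (4/5)
2. 292.683ms @ 4/5 + 585.366ms (8/5)
3. 878.049ms @ 12/5 + 292.683ms (4/5)
4. 1170.732ms @ 16/5 + 292.683ms (4/5)

note 4 onset = 16/5b = 1170.732ms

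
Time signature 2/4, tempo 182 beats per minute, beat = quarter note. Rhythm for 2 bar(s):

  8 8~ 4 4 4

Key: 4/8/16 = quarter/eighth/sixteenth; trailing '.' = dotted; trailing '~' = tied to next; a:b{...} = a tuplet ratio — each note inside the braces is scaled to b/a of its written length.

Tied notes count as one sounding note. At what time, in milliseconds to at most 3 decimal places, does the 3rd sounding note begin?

1. 0.0ms @ 0 + 164.835ms (1/2)
2. 164.835ms @ 1/2 + 494.505ms (3/2)
3. 659.341ms @ 2 + 329.67ms (1)
4. 989.011ms @ 3 + 329.67ms (1)

note 3 onset = 2b = 659.341ms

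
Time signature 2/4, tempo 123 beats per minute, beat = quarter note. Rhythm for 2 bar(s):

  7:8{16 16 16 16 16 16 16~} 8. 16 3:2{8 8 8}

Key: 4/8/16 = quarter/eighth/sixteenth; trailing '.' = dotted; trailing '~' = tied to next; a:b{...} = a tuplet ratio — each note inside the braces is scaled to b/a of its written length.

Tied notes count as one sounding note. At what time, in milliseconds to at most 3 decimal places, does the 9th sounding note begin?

note 9 onset = 3b = 1463.415ms

1. 0.0ms @ 0 + 139.373ms (2/7)
2. 139.373ms @ 2/7 + 139.373ms (2/7)
3. 278.746ms @ 4/7 + 139.373ms (2/7)
4. 418.118ms @ 6/7 + 139.373ms (2/7)
5. 557.491ms @ 8/7 + 139.373ms (2/7)
6. 696.864ms @ 10/7 + 139.373ms (2/7)
7. 836.237ms @ 12/7 + 505.226ms (29/28)
8. 1341.463ms @ 11/4 + 121.951ms (1/4)
9. 1463.415ms @ 3 + 162.602ms (1/3)
10. 1626.016ms @ 10/3 + 162.602ms (1/3)
11. 1788.618ms @ 11/3 + 162.602ms (1/3)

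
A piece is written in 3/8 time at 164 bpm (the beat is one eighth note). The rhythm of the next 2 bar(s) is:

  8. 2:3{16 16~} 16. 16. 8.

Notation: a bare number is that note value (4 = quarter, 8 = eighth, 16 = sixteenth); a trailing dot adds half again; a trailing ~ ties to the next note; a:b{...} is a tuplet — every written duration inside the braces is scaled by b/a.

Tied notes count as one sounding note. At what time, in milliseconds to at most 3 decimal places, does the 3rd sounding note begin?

note 3 onset = 9/4b = 823.171ms

1. 0.0ms @ 0 + 548.78ms (3/2)
2. 548.78ms @ 3/2 + 274.39ms (3/4)
3. 823.171ms @ 9/4 + 548.78ms (3/2)
4. 1371.951ms @ 15/4 + 274.39ms (3/4)
5. 1646.341ms @ 9/2 + 548.78ms (3/2)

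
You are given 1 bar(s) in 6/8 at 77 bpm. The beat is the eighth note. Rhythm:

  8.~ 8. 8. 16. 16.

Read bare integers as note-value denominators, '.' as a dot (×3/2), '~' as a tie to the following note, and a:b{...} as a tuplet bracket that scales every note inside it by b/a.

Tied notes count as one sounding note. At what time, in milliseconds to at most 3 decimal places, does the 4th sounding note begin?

1. 0.0ms @ 0 + 2337.662ms (3)
2. 2337.662ms @ 3 + 1168.831ms (3/2)
3. 3506.494ms @ 9/2 + 584.416ms (3/4)
4. 4090.909ms @ 21/4 + 584.416ms (3/4)

note 4 onset = 21/4b = 4090.909ms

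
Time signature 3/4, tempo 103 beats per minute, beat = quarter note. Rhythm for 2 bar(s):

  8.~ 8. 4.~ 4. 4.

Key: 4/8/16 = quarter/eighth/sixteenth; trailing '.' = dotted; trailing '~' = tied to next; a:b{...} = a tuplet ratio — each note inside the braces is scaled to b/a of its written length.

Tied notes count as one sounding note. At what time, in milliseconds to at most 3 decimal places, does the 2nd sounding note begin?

note 2 onset = 3/2b = 873.786ms

1. 0.0ms @ 0 + 873.786ms (3/2)
2. 873.786ms @ 3/2 + 1747.573ms (3)
3. 2621.359ms @ 9/2 + 873.786ms (3/2)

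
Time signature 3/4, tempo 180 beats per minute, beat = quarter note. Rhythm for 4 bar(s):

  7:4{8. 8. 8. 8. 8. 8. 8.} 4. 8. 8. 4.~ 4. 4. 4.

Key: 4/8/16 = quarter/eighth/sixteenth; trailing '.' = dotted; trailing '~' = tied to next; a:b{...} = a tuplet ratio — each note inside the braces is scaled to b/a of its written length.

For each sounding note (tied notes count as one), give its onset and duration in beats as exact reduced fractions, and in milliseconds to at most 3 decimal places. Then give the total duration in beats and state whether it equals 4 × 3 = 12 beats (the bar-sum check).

1) 0.0ms=0b +142.857ms=3/7b
2) 142.857ms=3/7b +142.857ms=3/7b
3) 285.714ms=6/7b +142.857ms=3/7b
4) 428.571ms=9/7b +142.857ms=3/7b
5) 571.429ms=12/7b +142.857ms=3/7b
6) 714.286ms=15/7b +142.857ms=3/7b
7) 857.143ms=18/7b +142.857ms=3/7b
8) 1000.0ms=3b +500.0ms=3/2b
9) 1500.0ms=9/2b +250.0ms=3/4b
10) 1750.0ms=21/4b +250.0ms=3/4b
11) 2000.0ms=6b +1000.0ms=3b
12) 3000.0ms=9b +500.0ms=3/2b
13) 3500.0ms=21/2b +500.0ms=3/2b
Σ=12b of 12 (180bpm 3/4) — PASS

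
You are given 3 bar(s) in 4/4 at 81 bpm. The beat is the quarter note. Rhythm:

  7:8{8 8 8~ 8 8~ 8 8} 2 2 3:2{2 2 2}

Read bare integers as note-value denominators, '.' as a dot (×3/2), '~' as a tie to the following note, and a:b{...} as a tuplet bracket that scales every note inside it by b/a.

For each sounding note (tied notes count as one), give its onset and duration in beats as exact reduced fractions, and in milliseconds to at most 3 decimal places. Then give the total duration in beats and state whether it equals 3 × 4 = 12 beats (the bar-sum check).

1) 0.0ms=0b +423.28ms=4/7b
2) 423.28ms=4/7b +423.28ms=4/7b
3) 846.561ms=8/7b +846.561ms=8/7b
4) 1693.122ms=16/7b +846.561ms=8/7b
5) 2539.683ms=24/7b +423.28ms=4/7b
6) 2962.963ms=4b +1481.481ms=2b
7) 4444.444ms=6b +1481.481ms=2b
8) 5925.926ms=8b +987.654ms=4/3b
9) 6913.58ms=28/3b +987.654ms=4/3b
10) 7901.235ms=32/3b +987.654ms=4/3b
Σ=12b of 12 (81bpm 4/4) — PASS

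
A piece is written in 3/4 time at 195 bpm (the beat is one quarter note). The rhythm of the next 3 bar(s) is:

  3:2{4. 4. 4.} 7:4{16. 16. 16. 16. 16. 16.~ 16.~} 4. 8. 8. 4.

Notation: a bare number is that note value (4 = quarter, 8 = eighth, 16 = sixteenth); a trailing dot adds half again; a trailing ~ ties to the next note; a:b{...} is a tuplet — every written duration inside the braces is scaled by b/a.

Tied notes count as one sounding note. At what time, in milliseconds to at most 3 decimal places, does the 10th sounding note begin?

note 10 onset = 6b = 1846.154ms

1. 0.0ms @ 0 + 307.692ms (1)
2. 307.692ms @ 1 + 307.692ms (1)
3. 615.385ms @ 2 + 307.692ms (1)
4. 923.077ms @ 3 + 65.934ms (3/14)
5. 989.011ms @ 45/14 + 65.934ms (3/14)
6. 1054.945ms @ 24/7 + 65.934ms (3/14)
7. 1120.879ms @ 51/14 + 65.934ms (3/14)
8. 1186.813ms @ 27/7 + 65.934ms (3/14)
9. 1252.747ms @ 57/14 + 593.407ms (27/14)
10. 1846.154ms @ 6 + 230.769ms (3/4)
11. 2076.923ms @ 27/4 + 230.769ms (3/4)
12. 2307.692ms @ 15/2 + 461.538ms (3/2)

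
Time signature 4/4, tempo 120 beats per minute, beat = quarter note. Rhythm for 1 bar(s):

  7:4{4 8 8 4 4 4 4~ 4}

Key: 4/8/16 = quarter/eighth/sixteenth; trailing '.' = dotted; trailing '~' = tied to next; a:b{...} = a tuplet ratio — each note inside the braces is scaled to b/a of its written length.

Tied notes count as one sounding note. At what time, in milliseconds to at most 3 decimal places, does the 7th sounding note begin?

note 7 onset = 20/7b = 1428.571ms

1. 0.0ms @ 0 + 285.714ms (4/7)
2. 285.714ms @ 4/7 + 142.857ms (2/7)
3. 428.571ms @ 6/7 + 142.857ms (2/7)
4. 571.429ms @ 8/7 + 285.714ms (4/7)
5. 857.143ms @ 12/7 + 285.714ms (4/7)
6. 1142.857ms @ 16/7 + 285.714ms (4/7)
7. 1428.571ms @ 20/7 + 571.429ms (8/7)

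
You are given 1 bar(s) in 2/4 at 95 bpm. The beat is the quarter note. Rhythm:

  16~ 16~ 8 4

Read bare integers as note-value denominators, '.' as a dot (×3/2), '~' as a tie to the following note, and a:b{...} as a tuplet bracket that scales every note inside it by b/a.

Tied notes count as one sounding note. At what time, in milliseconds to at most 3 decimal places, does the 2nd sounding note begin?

note 2 onset = 1b = 631.579ms

1. 0.0ms @ 0 + 631.579ms (1)
2. 631.579ms @ 1 + 631.579ms (1)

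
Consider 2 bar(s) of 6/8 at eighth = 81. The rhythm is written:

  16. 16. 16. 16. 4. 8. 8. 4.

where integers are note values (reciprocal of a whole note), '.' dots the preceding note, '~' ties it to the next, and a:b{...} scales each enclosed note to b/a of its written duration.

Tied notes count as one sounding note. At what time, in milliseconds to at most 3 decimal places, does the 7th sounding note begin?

1. 0.0ms @ 0 + 555.556ms (3/4)
2. 555.556ms @ 3/4 + 555.556ms (3/4)
3. 1111.111ms @ 3/2 + 555.556ms (3/4)
4. 1666.667ms @ 9/4 + 555.556ms (3/4)
5. 2222.222ms @ 3 + 2222.222ms (3)
6. 4444.444ms @ 6 + 1111.111ms (3/2)
7. 5555.556ms @ 15/2 + 1111.111ms (3/2)
8. 6666.667ms @ 9 + 2222.222ms (3)

note 7 onset = 15/2b = 5555.556ms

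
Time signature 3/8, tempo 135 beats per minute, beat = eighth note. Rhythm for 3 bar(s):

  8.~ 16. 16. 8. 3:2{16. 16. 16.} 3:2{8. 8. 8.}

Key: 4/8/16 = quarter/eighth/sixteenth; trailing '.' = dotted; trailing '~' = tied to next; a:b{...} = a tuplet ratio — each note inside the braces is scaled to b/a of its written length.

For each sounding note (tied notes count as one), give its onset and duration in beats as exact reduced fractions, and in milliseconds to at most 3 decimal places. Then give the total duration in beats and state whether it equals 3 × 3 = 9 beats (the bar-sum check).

1) 0.0ms=0b +1000.0ms=9/4b
2) 1000.0ms=9/4b +333.333ms=3/4b
3) 1333.333ms=3b +666.667ms=3/2b
4) 2000.0ms=9/2b +222.222ms=1/2b
5) 2222.222ms=5b +222.222ms=1/2b
6) 2444.444ms=11/2b +222.222ms=1/2b
7) 2666.667ms=6b +444.444ms=1b
8) 3111.111ms=7b +444.444ms=1b
9) 3555.556ms=8b +444.444ms=1b
Σ=9b of 9 (135bpm 3/8) — PASS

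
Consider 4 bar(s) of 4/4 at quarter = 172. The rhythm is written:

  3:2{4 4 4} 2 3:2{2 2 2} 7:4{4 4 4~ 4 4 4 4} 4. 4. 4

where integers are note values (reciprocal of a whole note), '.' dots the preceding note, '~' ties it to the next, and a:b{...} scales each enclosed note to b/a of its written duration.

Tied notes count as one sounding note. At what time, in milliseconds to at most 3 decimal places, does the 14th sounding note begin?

note 14 onset = 12b = 4186.047ms

1. 0.0ms @ 0 + 232.558ms (2/3)
2. 232.558ms @ 2/3 + 232.558ms (2/3)
3. 465.116ms @ 4/3 + 232.558ms (2/3)
4. 697.674ms @ 2 + 697.674ms (2)
5. 1395.349ms @ 4 + 465.116ms (4/3)
6. 1860.465ms @ 16/3 + 465.116ms (4/3)
7. 2325.581ms @ 20/3 + 465.116ms (4/3)
8. 2790.698ms @ 8 + 199.336ms (4/7)
9. 2990.033ms @ 60/7 + 199.336ms (4/7)
10. 3189.369ms @ 64/7 + 398.671ms (8/7)
11. 3588.04ms @ 72/7 + 199.336ms (4/7)
12. 3787.375ms @ 76/7 + 199.336ms (4/7)
13. 3986.711ms @ 80/7 + 199.336ms (4/7)
14. 4186.047ms @ 12 + 523.256ms (3/2)
15. 4709.302ms @ 27/2 + 523.256ms (3/2)
16. 5232.558ms @ 15 + 348.837ms (1)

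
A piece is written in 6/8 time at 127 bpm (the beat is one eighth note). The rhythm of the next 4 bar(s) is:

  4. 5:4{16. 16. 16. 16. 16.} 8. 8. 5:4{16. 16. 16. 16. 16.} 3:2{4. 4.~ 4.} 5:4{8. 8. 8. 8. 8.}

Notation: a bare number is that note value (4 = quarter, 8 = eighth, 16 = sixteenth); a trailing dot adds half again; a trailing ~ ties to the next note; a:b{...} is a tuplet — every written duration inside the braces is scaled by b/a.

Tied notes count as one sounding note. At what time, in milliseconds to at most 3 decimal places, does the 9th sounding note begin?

1. 0.0ms @ 0 + 1417.323ms (3)
2. 1417.323ms @ 3 + 283.465ms (3/5)
3. 1700.787ms @ 18/5 + 283.465ms (3/5)
4. 1984.252ms @ 21/5 + 283.465ms (3/5)
5. 2267.717ms @ 24/5 + 283.465ms (3/5)
6. 2551.181ms @ 27/5 + 283.465ms (3/5)
7. 2834.646ms @ 6 + 708.661ms (3/2)
8. 3543.307ms @ 15/2 + 708.661ms (3/2)
9. 4251.969ms @ 9 + 283.465ms (3/5)
10. 4535.433ms @ 48/5 + 283.465ms (3/5)
11. 4818.898ms @ 51/5 + 283.465ms (3/5)
12. 5102.362ms @ 54/5 + 283.465ms (3/5)
13. 5385.827ms @ 57/5 + 283.465ms (3/5)
14. 5669.291ms @ 12 + 944.882ms (2)
15. 6614.173ms @ 14 + 1889.764ms (4)
16. 8503.937ms @ 18 + 566.929ms (6/5)
17. 9070.866ms @ 96/5 + 566.929ms (6/5)
18. 9637.795ms @ 102/5 + 566.929ms (6/5)
19. 10204.724ms @ 108/5 + 566.929ms (6/5)
20. 10771.654ms @ 114/5 + 566.929ms (6/5)

note 9 onset = 9b = 4251.969ms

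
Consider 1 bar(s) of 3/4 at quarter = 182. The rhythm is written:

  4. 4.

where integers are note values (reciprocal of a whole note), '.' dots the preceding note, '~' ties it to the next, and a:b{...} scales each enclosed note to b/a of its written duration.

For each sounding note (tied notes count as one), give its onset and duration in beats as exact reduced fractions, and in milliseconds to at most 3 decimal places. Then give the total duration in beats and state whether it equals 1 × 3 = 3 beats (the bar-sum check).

1) 0.0ms=0b +494.505ms=3/2b
2) 494.505ms=3/2b +494.505ms=3/2b
Σ=3b of 3 (182bpm 3/4) — PASS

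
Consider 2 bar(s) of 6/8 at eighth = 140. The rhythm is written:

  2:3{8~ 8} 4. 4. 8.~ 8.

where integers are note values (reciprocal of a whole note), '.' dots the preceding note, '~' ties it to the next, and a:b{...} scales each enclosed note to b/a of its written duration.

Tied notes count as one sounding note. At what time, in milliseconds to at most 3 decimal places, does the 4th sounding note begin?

note 4 onset = 9b = 3857.143ms

1. 0.0ms @ 0 + 1285.714ms (3)
2. 1285.714ms @ 3 + 1285.714ms (3)
3. 2571.429ms @ 6 + 1285.714ms (3)
4. 3857.143ms @ 9 + 1285.714ms (3)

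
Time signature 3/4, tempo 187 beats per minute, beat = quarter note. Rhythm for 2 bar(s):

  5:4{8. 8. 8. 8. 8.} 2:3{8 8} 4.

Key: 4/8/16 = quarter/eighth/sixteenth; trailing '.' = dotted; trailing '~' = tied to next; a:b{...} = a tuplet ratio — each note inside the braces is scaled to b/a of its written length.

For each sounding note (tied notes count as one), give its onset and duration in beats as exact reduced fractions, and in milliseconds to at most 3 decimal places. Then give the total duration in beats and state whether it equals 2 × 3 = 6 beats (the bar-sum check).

1) 0.0ms=0b +192.513ms=3/5b
2) 192.513ms=3/5b +192.513ms=3/5b
3) 385.027ms=6/5b +192.513ms=3/5b
4) 577.54ms=9/5b +192.513ms=3/5b
5) 770.053ms=12/5b +192.513ms=3/5b
6) 962.567ms=3b +240.642ms=3/4b
7) 1203.209ms=15/4b +240.642ms=3/4b
8) 1443.85ms=9/2b +481.283ms=3/2b
Σ=6b of 6 (187bpm 3/4) — PASS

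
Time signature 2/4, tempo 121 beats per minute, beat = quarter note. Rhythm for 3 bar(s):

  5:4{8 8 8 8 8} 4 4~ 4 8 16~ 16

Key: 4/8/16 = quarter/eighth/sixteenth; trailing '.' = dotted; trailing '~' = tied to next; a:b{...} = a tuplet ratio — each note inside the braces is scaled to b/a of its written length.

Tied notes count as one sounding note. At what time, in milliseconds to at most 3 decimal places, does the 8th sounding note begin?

note 8 onset = 5b = 2479.339ms

1. 0.0ms @ 0 + 198.347ms (2/5)
2. 198.347ms @ 2/5 + 198.347ms (2/5)
3. 396.694ms @ 4/5 + 198.347ms (2/5)
4. 595.041ms @ 6/5 + 198.347ms (2/5)
5. 793.388ms @ 8/5 + 198.347ms (2/5)
6. 991.736ms @ 2 + 495.868ms (1)
7. 1487.603ms @ 3 + 991.736ms (2)
8. 2479.339ms @ 5 + 247.934ms (1/2)
9. 2727.273ms @ 11/2 + 247.934ms (1/2)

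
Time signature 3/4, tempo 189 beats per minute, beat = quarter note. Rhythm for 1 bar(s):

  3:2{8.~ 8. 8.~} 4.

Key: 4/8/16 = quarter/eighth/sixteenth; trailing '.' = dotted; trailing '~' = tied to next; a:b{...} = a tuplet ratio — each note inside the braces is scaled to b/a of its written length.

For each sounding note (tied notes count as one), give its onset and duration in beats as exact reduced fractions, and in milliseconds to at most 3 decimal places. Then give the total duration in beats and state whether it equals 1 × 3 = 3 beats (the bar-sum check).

1) 0.0ms=0b +317.46ms=1b
2) 317.46ms=1b +634.921ms=2b
Σ=3b of 3 (189bpm 3/4) — PASS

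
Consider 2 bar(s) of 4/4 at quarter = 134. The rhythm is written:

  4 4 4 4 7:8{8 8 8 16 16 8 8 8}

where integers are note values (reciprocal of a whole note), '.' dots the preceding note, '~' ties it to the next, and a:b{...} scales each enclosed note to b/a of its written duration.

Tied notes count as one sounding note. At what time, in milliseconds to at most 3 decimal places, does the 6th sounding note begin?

note 6 onset = 32/7b = 2046.908ms

1. 0.0ms @ 0 + 447.761ms (1)
2. 447.761ms @ 1 + 447.761ms (1)
3. 895.522ms @ 2 + 447.761ms (1)
4. 1343.284ms @ 3 + 447.761ms (1)
5. 1791.045ms @ 4 + 255.864ms (4/7)
6. 2046.908ms @ 32/7 + 255.864ms (4/7)
7. 2302.772ms @ 36/7 + 255.864ms (4/7)
8. 2558.635ms @ 40/7 + 127.932ms (2/7)
9. 2686.567ms @ 6 + 127.932ms (2/7)
10. 2814.499ms @ 44/7 + 255.864ms (4/7)
11. 3070.362ms @ 48/7 + 255.864ms (4/7)
12. 3326.226ms @ 52/7 + 255.864ms (4/7)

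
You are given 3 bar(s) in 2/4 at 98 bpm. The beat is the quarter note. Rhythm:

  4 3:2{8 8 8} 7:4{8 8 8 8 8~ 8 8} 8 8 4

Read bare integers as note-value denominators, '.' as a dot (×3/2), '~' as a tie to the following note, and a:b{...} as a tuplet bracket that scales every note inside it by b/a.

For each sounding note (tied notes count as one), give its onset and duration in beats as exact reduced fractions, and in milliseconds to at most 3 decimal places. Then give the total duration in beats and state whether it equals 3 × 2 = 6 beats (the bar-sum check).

1) 0.0ms=0b +612.245ms=1b
2) 612.245ms=1b +204.082ms=1/3b
3) 816.327ms=4/3b +204.082ms=1/3b
4) 1020.408ms=5/3b +204.082ms=1/3b
5) 1224.49ms=2b +174.927ms=2/7b
6) 1399.417ms=16/7b +174.927ms=2/7b
7) 1574.344ms=18/7b +174.927ms=2/7b
8) 1749.271ms=20/7b +174.927ms=2/7b
9) 1924.198ms=22/7b +349.854ms=4/7b
10) 2274.052ms=26/7b +174.927ms=2/7b
11) 2448.98ms=4b +306.122ms=1/2b
12) 2755.102ms=9/2b +306.122ms=1/2b
13) 3061.224ms=5b +612.245ms=1b
Σ=6b of 6 (98bpm 2/4) — PASS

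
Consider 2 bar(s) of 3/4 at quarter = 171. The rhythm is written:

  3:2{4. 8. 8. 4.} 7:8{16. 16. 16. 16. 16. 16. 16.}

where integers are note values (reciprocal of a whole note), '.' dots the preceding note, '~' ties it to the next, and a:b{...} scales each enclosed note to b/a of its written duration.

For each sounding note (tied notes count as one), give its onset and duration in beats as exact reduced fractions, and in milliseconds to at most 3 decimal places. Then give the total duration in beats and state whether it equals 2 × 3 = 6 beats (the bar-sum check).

1) 0.0ms=0b +350.877ms=1b
2) 350.877ms=1b +175.439ms=1/2b
3) 526.316ms=3/2b +175.439ms=1/2b
4) 701.754ms=2b +350.877ms=1b
5) 1052.632ms=3b +150.376ms=3/7b
6) 1203.008ms=24/7b +150.376ms=3/7b
7) 1353.383ms=27/7b +150.376ms=3/7b
8) 1503.759ms=30/7b +150.376ms=3/7b
9) 1654.135ms=33/7b +150.376ms=3/7b
10) 1804.511ms=36/7b +150.376ms=3/7b
11) 1954.887ms=39/7b +150.376ms=3/7b
Σ=6b of 6 (171bpm 3/4) — PASS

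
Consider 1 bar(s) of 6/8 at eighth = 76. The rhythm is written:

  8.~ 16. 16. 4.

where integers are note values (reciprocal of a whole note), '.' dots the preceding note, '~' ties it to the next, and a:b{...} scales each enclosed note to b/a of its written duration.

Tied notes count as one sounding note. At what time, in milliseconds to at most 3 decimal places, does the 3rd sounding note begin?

1. 0.0ms @ 0 + 1776.316ms (9/4)
2. 1776.316ms @ 9/4 + 592.105ms (3/4)
3. 2368.421ms @ 3 + 2368.421ms (3)

note 3 onset = 3b = 2368.421ms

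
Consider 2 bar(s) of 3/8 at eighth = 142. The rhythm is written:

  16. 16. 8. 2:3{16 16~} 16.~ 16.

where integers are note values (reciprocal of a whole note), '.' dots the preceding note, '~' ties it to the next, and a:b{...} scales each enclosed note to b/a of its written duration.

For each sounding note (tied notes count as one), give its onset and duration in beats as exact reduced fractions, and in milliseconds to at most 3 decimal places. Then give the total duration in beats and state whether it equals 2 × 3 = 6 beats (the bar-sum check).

1) 0.0ms=0b +316.901ms=3/4b
2) 316.901ms=3/4b +316.901ms=3/4b
3) 633.803ms=3/2b +633.803ms=3/2b
4) 1267.606ms=3b +316.901ms=3/4b
5) 1584.507ms=15/4b +950.704ms=9/4b
Σ=6b of 6 (142bpm 3/8) — PASS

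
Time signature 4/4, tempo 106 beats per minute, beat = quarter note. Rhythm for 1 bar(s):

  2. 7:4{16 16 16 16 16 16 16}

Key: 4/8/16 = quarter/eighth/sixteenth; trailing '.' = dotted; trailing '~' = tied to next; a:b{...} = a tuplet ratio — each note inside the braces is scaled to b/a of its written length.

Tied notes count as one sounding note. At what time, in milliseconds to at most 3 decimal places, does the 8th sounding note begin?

1. 0.0ms @ 0 + 1698.113ms (3)
2. 1698.113ms @ 3 + 80.863ms (1/7)
3. 1778.976ms @ 22/7 + 80.863ms (1/7)
4. 1859.838ms @ 23/7 + 80.863ms (1/7)
5. 1940.701ms @ 24/7 + 80.863ms (1/7)
6. 2021.563ms @ 25/7 + 80.863ms (1/7)
7. 2102.426ms @ 26/7 + 80.863ms (1/7)
8. 2183.288ms @ 27/7 + 80.863ms (1/7)

note 8 onset = 27/7b = 2183.288ms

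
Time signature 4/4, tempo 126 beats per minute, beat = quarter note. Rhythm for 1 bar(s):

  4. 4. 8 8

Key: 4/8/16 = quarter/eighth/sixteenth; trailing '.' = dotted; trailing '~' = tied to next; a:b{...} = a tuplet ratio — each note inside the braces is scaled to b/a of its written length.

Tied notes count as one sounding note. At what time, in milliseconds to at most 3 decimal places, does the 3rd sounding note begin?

note 3 onset = 3b = 1428.571ms

1. 0.0ms @ 0 + 714.286ms (3/2)
2. 714.286ms @ 3/2 + 714.286ms (3/2)
3. 1428.571ms @ 3 + 238.095ms (1/2)
4. 1666.667ms @ 7/2 + 238.095ms (1/2)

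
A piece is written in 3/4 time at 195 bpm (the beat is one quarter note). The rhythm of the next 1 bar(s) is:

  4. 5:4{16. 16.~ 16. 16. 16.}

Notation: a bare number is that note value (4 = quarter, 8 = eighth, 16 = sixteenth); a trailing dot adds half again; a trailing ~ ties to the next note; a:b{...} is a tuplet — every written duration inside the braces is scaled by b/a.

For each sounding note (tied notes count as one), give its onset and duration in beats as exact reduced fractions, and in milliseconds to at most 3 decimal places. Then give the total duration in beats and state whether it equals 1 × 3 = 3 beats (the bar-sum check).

1) 0.0ms=0b +461.538ms=3/2b
2) 461.538ms=3/2b +92.308ms=3/10b
3) 553.846ms=9/5b +184.615ms=3/5b
4) 738.462ms=12/5b +92.308ms=3/10b
5) 830.769ms=27/10b +92.308ms=3/10b
Σ=3b of 3 (195bpm 3/4) — PASS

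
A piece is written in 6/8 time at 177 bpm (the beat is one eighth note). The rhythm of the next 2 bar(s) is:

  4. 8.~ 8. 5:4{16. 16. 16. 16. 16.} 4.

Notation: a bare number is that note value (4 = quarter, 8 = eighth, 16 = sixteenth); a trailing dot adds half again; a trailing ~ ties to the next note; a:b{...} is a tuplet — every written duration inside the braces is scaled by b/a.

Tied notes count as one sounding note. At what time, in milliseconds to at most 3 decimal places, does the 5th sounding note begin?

note 5 onset = 36/5b = 2440.678ms

1. 0.0ms @ 0 + 1016.949ms (3)
2. 1016.949ms @ 3 + 1016.949ms (3)
3. 2033.898ms @ 6 + 203.39ms (3/5)
4. 2237.288ms @ 33/5 + 203.39ms (3/5)
5. 2440.678ms @ 36/5 + 203.39ms (3/5)
6. 2644.068ms @ 39/5 + 203.39ms (3/5)
7. 2847.458ms @ 42/5 + 203.39ms (3/5)
8. 3050.847ms @ 9 + 1016.949ms (3)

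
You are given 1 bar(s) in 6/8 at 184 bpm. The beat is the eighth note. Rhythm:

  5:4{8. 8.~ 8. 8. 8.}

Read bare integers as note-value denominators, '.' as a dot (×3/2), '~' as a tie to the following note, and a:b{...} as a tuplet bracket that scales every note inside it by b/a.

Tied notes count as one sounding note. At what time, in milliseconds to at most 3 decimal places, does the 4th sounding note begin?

1. 0.0ms @ 0 + 391.304ms (6/5)
2. 391.304ms @ 6/5 + 782.609ms (12/5)
3. 1173.913ms @ 18/5 + 391.304ms (6/5)
4. 1565.217ms @ 24/5 + 391.304ms (6/5)

note 4 onset = 24/5b = 1565.217ms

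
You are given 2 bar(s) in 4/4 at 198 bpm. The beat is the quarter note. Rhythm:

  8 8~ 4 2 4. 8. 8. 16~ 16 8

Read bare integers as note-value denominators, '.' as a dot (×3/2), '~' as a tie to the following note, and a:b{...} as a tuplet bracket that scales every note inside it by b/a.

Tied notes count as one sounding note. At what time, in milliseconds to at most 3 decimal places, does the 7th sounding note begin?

note 7 onset = 7b = 2121.212ms

1. 0.0ms @ 0 + 151.515ms (1/2)
2. 151.515ms @ 1/2 + 454.545ms (3/2)
3. 606.061ms @ 2 + 606.061ms (2)
4. 1212.121ms @ 4 + 454.545ms (3/2)
5. 1666.667ms @ 11/2 + 227.273ms (3/4)
6. 1893.939ms @ 25/4 + 227.273ms (3/4)
7. 2121.212ms @ 7 + 151.515ms (1/2)
8. 2272.727ms @ 15/2 + 151.515ms (1/2)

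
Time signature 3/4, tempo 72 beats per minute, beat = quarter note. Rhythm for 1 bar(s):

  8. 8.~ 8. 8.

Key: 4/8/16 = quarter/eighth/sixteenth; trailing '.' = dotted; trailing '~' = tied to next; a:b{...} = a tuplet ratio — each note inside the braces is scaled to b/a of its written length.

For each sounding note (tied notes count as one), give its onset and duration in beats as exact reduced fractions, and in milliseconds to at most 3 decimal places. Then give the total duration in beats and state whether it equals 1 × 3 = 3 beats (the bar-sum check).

1) 0.0ms=0b +625.0ms=3/4b
2) 625.0ms=3/4b +1250.0ms=3/2b
3) 1875.0ms=9/4b +625.0ms=3/4b
Σ=3b of 3 (72bpm 3/4) — PASS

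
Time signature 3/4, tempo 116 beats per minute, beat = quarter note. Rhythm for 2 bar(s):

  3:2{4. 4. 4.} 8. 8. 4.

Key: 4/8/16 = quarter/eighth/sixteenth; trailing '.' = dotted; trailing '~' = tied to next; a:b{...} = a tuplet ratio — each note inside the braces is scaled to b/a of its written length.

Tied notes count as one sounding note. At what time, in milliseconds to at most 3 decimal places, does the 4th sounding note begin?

note 4 onset = 3b = 1551.724ms

1. 0.0ms @ 0 + 517.241ms (1)
2. 517.241ms @ 1 + 517.241ms (1)
3. 1034.483ms @ 2 + 517.241ms (1)
4. 1551.724ms @ 3 + 387.931ms (3/4)
5. 1939.655ms @ 15/4 + 387.931ms (3/4)
6. 2327.586ms @ 9/2 + 775.862ms (3/2)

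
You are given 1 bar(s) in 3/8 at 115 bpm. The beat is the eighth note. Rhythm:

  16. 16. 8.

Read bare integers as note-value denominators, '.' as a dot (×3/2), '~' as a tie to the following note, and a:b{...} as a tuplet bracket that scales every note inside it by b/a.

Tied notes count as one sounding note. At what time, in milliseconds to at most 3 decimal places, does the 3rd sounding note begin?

1. 0.0ms @ 0 + 391.304ms (3/4)
2. 391.304ms @ 3/4 + 391.304ms (3/4)
3. 782.609ms @ 3/2 + 782.609ms (3/2)

note 3 onset = 3/2b = 782.609ms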